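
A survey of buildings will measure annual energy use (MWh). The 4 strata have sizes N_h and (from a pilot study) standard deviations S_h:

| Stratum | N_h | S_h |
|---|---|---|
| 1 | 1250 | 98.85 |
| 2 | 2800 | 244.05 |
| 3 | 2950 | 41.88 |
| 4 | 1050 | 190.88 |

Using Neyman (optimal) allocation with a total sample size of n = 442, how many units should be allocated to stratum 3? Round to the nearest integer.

48

Neyman allocation: n_h = n · N_h S_h / Σ N_i S_i, with n = 442.
  stratum 1: N_h·S_h = 1250·98.85 = 123562.50
  stratum 2: N_h·S_h = 2800·244.05 = 683340.00
  stratum 3: N_h·S_h = 2950·41.88 = 123546.00
  stratum 4: N_h·S_h = 1050·190.88 = 200424.00
Σ N_h S_h = 1130872.50
n for stratum 3 = 442·123546.00/1130872.50 = 48.288 → 48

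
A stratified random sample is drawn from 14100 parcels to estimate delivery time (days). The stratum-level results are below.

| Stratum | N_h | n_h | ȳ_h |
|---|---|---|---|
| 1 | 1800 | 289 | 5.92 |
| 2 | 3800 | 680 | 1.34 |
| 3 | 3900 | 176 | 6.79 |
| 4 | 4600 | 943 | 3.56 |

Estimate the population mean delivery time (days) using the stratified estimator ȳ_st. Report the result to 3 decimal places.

ȳ_st ≈ 4.156

N = Σ N_h = 14100. Stratum weights W_h = N_h/N.
ȳ_st = (1800·5.92 + 3800·1.34 + 3900·6.79 + 4600·3.56) / 14100 = 4.15638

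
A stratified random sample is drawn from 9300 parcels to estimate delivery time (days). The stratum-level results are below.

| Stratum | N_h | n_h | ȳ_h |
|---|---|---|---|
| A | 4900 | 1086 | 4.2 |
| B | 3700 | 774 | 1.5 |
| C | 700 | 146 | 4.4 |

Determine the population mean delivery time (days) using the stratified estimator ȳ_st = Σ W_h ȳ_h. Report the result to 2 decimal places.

N = Σ N_h = 9300. Stratum weights W_h = N_h/N.
ȳ_st = (4900·4.2 + 3700·1.5 + 700·4.4) / 9300 = 3.1409

ȳ_st ≈ 3.14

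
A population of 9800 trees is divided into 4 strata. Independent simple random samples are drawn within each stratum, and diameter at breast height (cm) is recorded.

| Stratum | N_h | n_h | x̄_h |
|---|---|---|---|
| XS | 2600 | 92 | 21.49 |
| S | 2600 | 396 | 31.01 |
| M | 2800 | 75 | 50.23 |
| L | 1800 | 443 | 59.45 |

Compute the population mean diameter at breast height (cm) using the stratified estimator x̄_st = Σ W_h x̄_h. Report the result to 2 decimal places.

N = Σ N_h = 9800. Stratum weights W_h = N_h/N.
x̄_st = (2600·21.49 + 2600·31.01 + 2800·50.23 + 1800·59.45) / 9800 = 39.1994

x̄_st ≈ 39.20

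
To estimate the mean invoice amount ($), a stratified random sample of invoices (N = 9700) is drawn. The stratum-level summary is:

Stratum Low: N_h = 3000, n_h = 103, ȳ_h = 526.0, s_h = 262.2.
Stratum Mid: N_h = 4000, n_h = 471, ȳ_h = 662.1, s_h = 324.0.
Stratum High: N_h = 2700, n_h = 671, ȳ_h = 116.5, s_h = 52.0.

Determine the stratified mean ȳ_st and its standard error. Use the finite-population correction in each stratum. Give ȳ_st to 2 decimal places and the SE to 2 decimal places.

ȳ_st ≈ 468.14, SE ≈ 9.76

ȳ_st = Σ W_h ȳ_h = (3000·526.0 + 4000·662.1 + 2700·116.5)/9700 = 468.13918
V̂(ȳ_st) = Σ W_h² (1 − n_h/N_h) s_h²/n_h, with W_h = N_h/N and N = 9700:
  stratum Low: (3000/9700)²·(1 − 103/3000)·262.2²/103 = 61.653
  stratum Mid: (4000/9700)²·(1 − 471/4000)·324.0²/471 = 33.4378
  stratum High: (2700/9700)²·(1 − 671/2700)·52.0²/671 = 0.234632
V̂(ȳ_st) = 95.3254
SE(ȳ_st) = √95.3254 = 9.76347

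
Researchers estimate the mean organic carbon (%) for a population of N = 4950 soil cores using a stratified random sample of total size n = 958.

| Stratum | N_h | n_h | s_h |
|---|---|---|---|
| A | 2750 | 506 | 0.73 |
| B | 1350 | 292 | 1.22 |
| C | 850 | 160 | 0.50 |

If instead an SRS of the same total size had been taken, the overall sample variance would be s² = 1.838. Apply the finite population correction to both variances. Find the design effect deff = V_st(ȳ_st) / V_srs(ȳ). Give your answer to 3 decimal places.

V̂(ȳ_st) = Σ W_h² (1 − n_h/N_h) s_h²/n_h, with W_h = N_h/N and N = 4950:
  stratum A: (2750/4950)²·(1 − 506/2750)·0.73²/506 = 0.000265241
  stratum B: (1350/4950)²·(1 − 292/1350)·1.22²/292 = 0.00029713
  stratum C: (850/4950)²·(1 − 160/850)·0.50²/160 = 3.74005e-05
V_st = 0.000599771
V_srs = (1 − 958/4950)·1.838/958 = 0.00154727
deff = V_st / V_srs = 0.000599771/0.00154727 = 0.3876

deff ≈ 0.388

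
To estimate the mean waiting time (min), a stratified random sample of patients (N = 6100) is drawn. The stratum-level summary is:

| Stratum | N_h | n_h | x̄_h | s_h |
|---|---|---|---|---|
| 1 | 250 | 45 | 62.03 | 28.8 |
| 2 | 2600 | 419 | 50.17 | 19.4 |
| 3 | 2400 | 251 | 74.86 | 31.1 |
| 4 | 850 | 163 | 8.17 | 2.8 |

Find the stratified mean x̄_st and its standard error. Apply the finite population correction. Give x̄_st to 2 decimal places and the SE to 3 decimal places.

x̄_st = Σ W_h x̄_h = (250·62.03 + 2600·50.17 + 2400·74.86 + 850·8.17)/6100 = 54.51770
V̂(x̄_st) = Σ W_h² (1 − n_h/N_h) s_h²/n_h, with W_h = N_h/N and N = 6100:
  stratum 1: (250/6100)²·(1 − 45/250)·28.8²/45 = 0.0253867
  stratum 2: (2600/6100)²·(1 − 419/2600)·19.4²/419 = 0.136886
  stratum 3: (2400/6100)²·(1 − 251/2400)·31.1²/251 = 0.534115
  stratum 4: (850/6100)²·(1 − 163/850)·2.8²/163 = 0.000754822
V̂(x̄_st) = 0.697143
SE(x̄_st) = √0.697143 = 0.834951

x̄_st ≈ 54.52, SE ≈ 0.835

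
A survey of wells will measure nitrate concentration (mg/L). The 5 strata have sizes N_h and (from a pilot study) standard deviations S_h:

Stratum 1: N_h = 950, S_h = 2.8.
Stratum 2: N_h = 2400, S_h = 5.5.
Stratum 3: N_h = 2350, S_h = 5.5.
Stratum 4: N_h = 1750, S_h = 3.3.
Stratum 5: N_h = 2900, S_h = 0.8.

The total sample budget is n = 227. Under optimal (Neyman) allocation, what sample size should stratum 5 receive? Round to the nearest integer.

14

Neyman allocation: n_h = n · N_h S_h / Σ N_i S_i, with n = 227.
  stratum 1: N_h·S_h = 950·2.8 = 2660.00
  stratum 2: N_h·S_h = 2400·5.5 = 13200.00
  stratum 3: N_h·S_h = 2350·5.5 = 12925.00
  stratum 4: N_h·S_h = 1750·3.3 = 5775.00
  stratum 5: N_h·S_h = 2900·0.8 = 2320.00
Σ N_h S_h = 36880.00
n for stratum 5 = 227·2320.00/36880.00 = 14.280 → 14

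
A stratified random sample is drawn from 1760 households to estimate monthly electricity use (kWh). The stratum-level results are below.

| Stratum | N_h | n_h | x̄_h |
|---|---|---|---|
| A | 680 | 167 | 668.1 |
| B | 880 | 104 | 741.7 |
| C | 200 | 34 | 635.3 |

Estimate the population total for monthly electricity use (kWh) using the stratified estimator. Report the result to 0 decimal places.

τ̂_st = Σ N_h x̄_h = 680·668.1 + 880·741.7 + 200·635.3 = 1234064

τ̂_st ≈ 1234064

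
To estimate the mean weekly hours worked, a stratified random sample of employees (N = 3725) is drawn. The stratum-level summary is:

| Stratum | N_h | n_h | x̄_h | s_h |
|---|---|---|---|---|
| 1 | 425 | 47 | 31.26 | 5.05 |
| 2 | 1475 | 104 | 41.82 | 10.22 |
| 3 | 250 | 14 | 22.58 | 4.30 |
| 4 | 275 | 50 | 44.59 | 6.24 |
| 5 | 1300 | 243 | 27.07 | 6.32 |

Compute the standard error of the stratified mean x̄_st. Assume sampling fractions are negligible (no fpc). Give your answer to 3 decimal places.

SE(x̄_st) ≈ 0.441

V̂(x̄_st) = Σ W_h² s_h²/n_h, with W_h = N_h/N and N = 3725:
  stratum 1: (425/3725)²·5.05²/47 = 0.00706334
  stratum 2: (1475/3725)²·10.22²/104 = 0.157471
  stratum 3: (250/3725)²·4.30²/14 = 0.0059489
  stratum 4: (275/3725)²·6.24²/50 = 0.00424436
  stratum 5: (1300/3725)²·6.32²/243 = 0.0200199
V̂(x̄_st) = 0.194747
SE(x̄_st) = √0.194747 = 0.441302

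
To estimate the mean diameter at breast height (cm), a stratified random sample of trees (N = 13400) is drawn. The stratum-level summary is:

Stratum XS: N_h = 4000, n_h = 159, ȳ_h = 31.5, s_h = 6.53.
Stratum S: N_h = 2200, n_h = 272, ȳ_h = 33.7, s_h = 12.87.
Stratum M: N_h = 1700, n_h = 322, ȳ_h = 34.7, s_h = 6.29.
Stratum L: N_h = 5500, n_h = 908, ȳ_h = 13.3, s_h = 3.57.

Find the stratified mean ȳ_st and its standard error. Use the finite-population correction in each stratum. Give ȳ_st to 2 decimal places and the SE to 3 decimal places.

ȳ_st = Σ W_h ȳ_h = (4000·31.5 + 2200·33.7 + 1700·34.7 + 5500·13.3)/13400 = 24.79701
V̂(ȳ_st) = Σ W_h² (1 − n_h/N_h) s_h²/n_h, with W_h = N_h/N and N = 13400:
  stratum XS: (4000/13400)²·(1 − 159/4000)·6.53²/159 = 0.0229469
  stratum S: (2200/13400)²·(1 − 272/2200)·12.87²/272 = 0.0143849
  stratum M: (1700/13400)²·(1 − 322/1700)·6.29²/322 = 0.001603
  stratum L: (5500/13400)²·(1 − 908/5500)·3.57²/908 = 0.00197427
V̂(ȳ_st) = 0.0409091
SE(ȳ_st) = √0.0409091 = 0.20226

ȳ_st ≈ 24.80, SE ≈ 0.202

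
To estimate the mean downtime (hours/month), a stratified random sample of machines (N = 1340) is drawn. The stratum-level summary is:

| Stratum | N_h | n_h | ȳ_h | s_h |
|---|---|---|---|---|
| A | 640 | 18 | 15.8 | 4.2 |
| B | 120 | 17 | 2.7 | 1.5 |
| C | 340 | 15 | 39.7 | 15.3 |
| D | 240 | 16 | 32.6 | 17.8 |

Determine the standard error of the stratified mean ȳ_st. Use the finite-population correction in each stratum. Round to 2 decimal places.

V̂(ȳ_st) = Σ W_h² (1 − n_h/N_h) s_h²/n_h, with W_h = N_h/N and N = 1340:
  stratum A: (640/1340)²·(1 − 18/640)·4.2²/18 = 0.217264
  stratum B: (120/1340)²·(1 − 17/120)·1.5²/17 = 0.000911051
  stratum C: (340/1340)²·(1 − 15/340)·15.3²/15 = 0.960383
  stratum D: (240/1340)²·(1 − 16/240)·17.8²/16 = 0.592884
V̂(ȳ_st) = 1.77144
SE(ȳ_st) = √1.77144 = 1.33095

SE(ȳ_st) ≈ 1.33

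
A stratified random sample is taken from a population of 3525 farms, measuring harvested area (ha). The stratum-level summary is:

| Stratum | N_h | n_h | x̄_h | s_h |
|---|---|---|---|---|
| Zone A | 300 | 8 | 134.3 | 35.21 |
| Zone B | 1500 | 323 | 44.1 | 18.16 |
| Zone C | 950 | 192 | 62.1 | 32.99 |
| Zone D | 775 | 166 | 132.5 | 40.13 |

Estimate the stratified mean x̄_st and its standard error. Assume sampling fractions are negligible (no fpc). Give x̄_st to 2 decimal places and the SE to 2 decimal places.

x̄_st ≈ 76.06, SE ≈ 1.48

x̄_st = Σ W_h x̄_h = (300·134.3 + 1500·44.1 + 950·62.1 + 775·132.5)/3525 = 76.06312
V̂(x̄_st) = Σ W_h² s_h²/n_h, with W_h = N_h/N and N = 3525:
  stratum Zone A: (300/3525)²·35.21²/8 = 1.12245
  stratum Zone B: (1500/3525)²·18.16²/323 = 0.184881
  stratum Zone C: (950/3525)²·32.99²/192 = 0.411711
  stratum Zone D: (775/3525)²·40.13²/166 = 0.468938
V̂(x̄_st) = 2.18798
SE(x̄_st) = √2.18798 = 1.47918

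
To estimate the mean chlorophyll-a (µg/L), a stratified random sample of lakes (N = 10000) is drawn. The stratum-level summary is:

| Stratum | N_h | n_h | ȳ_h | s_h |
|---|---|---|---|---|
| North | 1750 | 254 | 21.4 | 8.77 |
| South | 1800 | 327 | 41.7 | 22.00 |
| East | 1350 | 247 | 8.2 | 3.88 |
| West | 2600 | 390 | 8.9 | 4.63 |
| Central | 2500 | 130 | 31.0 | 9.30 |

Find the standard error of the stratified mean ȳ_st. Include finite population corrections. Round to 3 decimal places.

V̂(ȳ_st) = Σ W_h² (1 − n_h/N_h) s_h²/n_h, with W_h = N_h/N and N = 10000:
  stratum North: (1750/10000)²·(1 − 254/1750)·8.77²/254 = 0.00792748
  stratum South: (1800/10000)²·(1 − 327/1800)·22.00²/327 = 0.039244
  stratum East: (1350/10000)²·(1 − 247/1350)·3.88²/247 = 0.000907561
  stratum West: (2600/10000)²·(1 − 390/2600)·4.63²/390 = 0.00315837
  stratum Central: (2500/10000)²·(1 − 130/2500)·9.30²/130 = 0.0394195
V̂(ȳ_st) = 0.0906569
SE(ȳ_st) = √0.0906569 = 0.301093

SE(ȳ_st) ≈ 0.301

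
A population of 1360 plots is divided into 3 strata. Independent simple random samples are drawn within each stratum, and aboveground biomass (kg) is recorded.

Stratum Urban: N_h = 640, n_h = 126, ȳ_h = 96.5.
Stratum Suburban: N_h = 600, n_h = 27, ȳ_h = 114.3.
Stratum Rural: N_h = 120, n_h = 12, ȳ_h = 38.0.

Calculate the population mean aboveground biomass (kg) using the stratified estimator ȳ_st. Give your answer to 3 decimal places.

N = Σ N_h = 1360. Stratum weights W_h = N_h/N.
ȳ_st = (640·96.5 + 600·114.3 + 120·38.0) / 1360 = 99.19118

ȳ_st ≈ 99.191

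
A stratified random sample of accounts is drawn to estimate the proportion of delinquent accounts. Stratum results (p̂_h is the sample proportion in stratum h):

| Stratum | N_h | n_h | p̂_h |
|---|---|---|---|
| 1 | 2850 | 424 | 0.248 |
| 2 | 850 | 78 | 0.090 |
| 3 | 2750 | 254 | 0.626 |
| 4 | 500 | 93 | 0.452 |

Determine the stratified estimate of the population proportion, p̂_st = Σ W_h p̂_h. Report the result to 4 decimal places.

N = 6950; stratum weights W_h = N_h/N.
p̂_st = Σ W_h p̂_h = (2850·0.248 + 850·0.090 + 2750·0.626 + 500·0.452)/6950 = 0.39292

p̂_st ≈ 0.3929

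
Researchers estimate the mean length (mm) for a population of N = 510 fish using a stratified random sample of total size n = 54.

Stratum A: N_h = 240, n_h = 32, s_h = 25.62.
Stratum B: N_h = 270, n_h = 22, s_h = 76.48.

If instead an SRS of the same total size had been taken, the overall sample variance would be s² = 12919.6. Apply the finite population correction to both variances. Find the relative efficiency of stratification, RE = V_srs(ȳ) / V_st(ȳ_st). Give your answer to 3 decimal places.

V̂(ȳ_st) = Σ W_h² (1 − n_h/N_h) s_h²/n_h, with W_h = N_h/N and N = 510:
  stratum A: (240/510)²·(1 − 32/240)·25.62²/32 = 3.93679
  stratum B: (270/510)²·(1 − 22/270)·76.48²/22 = 68.446
V_st = 72.3828
V_srs = (1 − 54/510)·12919.6/54 = 213.919
Relative efficiency = V_srs / V_st = 213.919/72.3828 = 2.9554

RE ≈ 2.955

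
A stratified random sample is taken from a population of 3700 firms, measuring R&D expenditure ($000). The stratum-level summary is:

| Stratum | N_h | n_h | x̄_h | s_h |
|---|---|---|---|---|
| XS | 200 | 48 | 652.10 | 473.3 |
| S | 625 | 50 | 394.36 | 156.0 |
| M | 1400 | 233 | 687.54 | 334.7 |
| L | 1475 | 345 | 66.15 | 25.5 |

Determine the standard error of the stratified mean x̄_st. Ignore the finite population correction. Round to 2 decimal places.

V̂(x̄_st) = Σ W_h² s_h²/n_h, with W_h = N_h/N and N = 3700:
  stratum XS: (200/3700)²·473.3²/48 = 13.636
  stratum S: (625/3700)²·156.0²/50 = 13.8879
  stratum M: (1400/3700)²·334.7²/233 = 68.8348
  stratum L: (1475/3700)²·25.5²/345 = 0.299531
V̂(x̄_st) = 96.6583
SE(x̄_st) = √96.6583 = 9.83149

SE(x̄_st) ≈ 9.83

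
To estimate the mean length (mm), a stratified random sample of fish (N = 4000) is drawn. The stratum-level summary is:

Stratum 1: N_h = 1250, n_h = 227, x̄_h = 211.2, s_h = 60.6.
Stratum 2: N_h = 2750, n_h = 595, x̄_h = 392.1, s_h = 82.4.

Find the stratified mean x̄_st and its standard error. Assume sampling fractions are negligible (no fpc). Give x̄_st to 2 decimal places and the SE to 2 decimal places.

x̄_st = Σ W_h x̄_h = (1250·211.2 + 2750·392.1)/4000 = 335.56875
V̂(x̄_st) = Σ W_h² s_h²/n_h, with W_h = N_h/N and N = 4000:
  stratum 1: (1250/4000)²·60.6²/227 = 1.57986
  stratum 2: (2750/4000)²·82.4²/595 = 5.39365
V̂(x̄_st) = 6.97351
SE(x̄_st) = √6.97351 = 2.64074

x̄_st ≈ 335.57, SE ≈ 2.64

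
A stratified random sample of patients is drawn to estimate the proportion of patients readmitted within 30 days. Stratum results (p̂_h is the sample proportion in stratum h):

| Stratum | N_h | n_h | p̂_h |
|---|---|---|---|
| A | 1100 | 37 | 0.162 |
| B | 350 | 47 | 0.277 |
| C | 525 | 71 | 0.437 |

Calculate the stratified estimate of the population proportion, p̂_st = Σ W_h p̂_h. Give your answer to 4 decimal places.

N = 1975; stratum weights W_h = N_h/N.
p̂_st = Σ W_h p̂_h = (1100·0.162 + 350·0.277 + 525·0.437)/1975 = 0.25548

p̂_st ≈ 0.2555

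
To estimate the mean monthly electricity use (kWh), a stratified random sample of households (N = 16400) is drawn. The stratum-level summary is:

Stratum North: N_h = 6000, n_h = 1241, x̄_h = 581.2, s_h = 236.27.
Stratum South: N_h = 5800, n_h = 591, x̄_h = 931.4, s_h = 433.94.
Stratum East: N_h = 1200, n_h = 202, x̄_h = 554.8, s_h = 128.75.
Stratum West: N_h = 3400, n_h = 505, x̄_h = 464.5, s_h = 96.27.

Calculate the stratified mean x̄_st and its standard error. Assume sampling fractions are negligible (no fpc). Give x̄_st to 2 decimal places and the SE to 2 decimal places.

x̄_st = Σ W_h x̄_h = (6000·581.2 + 5800·931.4 + 1200·554.8 + 3400·464.5)/16400 = 678.92561
V̂(x̄_st) = Σ W_h² s_h²/n_h, with W_h = N_h/N and N = 16400:
  stratum North: (6000/16400)²·236.27²/1241 = 6.02088
  stratum South: (5800/16400)²·433.94²/591 = 39.8511
  stratum East: (1200/16400)²·128.75²/202 = 0.439357
  stratum West: (3400/16400)²·96.27²/505 = 0.788789
V̂(x̄_st) = 47.1001
SE(x̄_st) = √47.1001 = 6.86295

x̄_st ≈ 678.93, SE ≈ 6.86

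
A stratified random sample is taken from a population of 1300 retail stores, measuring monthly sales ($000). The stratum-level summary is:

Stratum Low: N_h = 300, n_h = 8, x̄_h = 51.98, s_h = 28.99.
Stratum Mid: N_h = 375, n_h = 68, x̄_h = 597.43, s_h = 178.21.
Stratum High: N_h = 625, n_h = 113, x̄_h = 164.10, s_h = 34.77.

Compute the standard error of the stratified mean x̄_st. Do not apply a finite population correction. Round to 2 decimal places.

SE(x̄_st) ≈ 6.85

V̂(x̄_st) = Σ W_h² s_h²/n_h, with W_h = N_h/N and N = 1300:
  stratum Low: (300/1300)²·28.99²/8 = 5.59451
  stratum Mid: (375/1300)²·178.21²/68 = 38.8625
  stratum High: (625/1300)²·34.77²/113 = 2.47289
V̂(x̄_st) = 46.9299
SE(x̄_st) = √46.9299 = 6.85054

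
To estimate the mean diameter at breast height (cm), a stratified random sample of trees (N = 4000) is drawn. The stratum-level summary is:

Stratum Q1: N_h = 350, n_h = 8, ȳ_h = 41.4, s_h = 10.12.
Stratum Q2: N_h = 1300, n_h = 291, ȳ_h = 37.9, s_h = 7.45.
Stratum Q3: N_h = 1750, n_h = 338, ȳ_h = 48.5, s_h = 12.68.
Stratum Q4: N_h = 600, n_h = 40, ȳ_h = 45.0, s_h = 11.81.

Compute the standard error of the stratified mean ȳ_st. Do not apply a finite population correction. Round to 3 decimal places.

SE(ȳ_st) ≈ 0.536

V̂(ȳ_st) = Σ W_h² s_h²/n_h, with W_h = N_h/N and N = 4000:
  stratum Q1: (350/4000)²·10.12²/8 = 0.0980138
  stratum Q2: (1300/4000)²·7.45²/291 = 0.0201459
  stratum Q3: (1750/4000)²·12.68²/338 = 0.0910496
  stratum Q4: (600/4000)²·11.81²/40 = 0.0784553
V̂(ȳ_st) = 0.287665
SE(ȳ_st) = √0.287665 = 0.536344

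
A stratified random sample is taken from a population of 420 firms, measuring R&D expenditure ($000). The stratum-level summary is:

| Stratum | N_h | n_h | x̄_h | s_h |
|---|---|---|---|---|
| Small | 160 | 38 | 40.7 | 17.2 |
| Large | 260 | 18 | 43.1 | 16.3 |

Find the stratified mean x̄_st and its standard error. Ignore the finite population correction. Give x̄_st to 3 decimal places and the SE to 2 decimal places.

x̄_st ≈ 42.186, SE ≈ 2.61

x̄_st = Σ W_h x̄_h = (160·40.7 + 260·43.1)/420 = 42.18571
V̂(x̄_st) = Σ W_h² s_h²/n_h, with W_h = N_h/N and N = 420:
  stratum Small: (160/420)²·17.2²/38 = 1.12983
  stratum Large: (260/420)²·16.3²/18 = 5.65654
V̂(x̄_st) = 6.78637
SE(x̄_st) = √6.78637 = 2.60507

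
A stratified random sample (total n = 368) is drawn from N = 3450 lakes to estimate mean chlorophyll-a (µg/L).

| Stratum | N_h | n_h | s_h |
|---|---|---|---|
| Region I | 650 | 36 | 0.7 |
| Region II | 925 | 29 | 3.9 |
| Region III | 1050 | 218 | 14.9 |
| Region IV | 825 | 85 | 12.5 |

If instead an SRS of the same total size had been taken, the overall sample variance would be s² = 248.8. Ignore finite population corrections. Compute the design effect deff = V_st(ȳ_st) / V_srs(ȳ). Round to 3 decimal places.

deff ≈ 0.351

V̂(ȳ_st) = Σ W_h² s_h²/n_h, with W_h = N_h/N and N = 3450:
  stratum Region I: (650/3450)²·0.7²/36 = 0.00048315
  stratum Region II: (925/3450)²·3.9²/29 = 0.0377031
  stratum Region III: (1050/3450)²·14.9²/218 = 0.0943314
  stratum Region IV: (825/3450)²·12.5²/85 = 0.105116
V_st = 0.237634
V_srs = s²/n = 248.8/368 = 0.676087
deff = V_st / V_srs = 0.237634/0.676087 = 0.3515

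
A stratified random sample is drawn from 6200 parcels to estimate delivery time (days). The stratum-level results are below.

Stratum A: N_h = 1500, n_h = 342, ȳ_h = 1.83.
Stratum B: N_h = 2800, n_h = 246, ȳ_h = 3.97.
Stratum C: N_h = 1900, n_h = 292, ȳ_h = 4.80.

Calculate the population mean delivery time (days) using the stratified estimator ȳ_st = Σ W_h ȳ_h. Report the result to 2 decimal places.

ȳ_st ≈ 3.71

N = Σ N_h = 6200. Stratum weights W_h = N_h/N.
ȳ_st = (1500·1.83 + 2800·3.97 + 1900·4.80) / 6200 = 3.7066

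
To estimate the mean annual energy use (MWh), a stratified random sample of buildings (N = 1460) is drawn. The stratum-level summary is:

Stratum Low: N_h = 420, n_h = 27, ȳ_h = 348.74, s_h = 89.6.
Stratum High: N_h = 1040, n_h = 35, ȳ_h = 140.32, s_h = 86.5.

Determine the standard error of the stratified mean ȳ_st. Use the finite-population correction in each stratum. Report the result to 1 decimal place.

SE(ȳ_st) ≈ 11.3

V̂(ȳ_st) = Σ W_h² (1 − n_h/N_h) s_h²/n_h, with W_h = N_h/N and N = 1460:
  stratum Low: (420/1460)²·(1 − 27/420)·89.6²/27 = 23.0244
  stratum High: (1040/1460)²·(1 − 35/1040)·86.5²/35 = 104.823
V̂(ȳ_st) = 127.848
SE(ȳ_st) = √127.848 = 11.307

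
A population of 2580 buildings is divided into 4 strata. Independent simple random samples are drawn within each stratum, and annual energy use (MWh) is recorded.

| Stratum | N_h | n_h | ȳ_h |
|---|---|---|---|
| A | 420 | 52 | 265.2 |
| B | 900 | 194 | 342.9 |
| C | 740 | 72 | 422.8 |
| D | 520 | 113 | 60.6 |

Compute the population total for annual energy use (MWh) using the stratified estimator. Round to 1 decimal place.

τ̂_st ≈ 764378.0

τ̂_st = Σ N_h ȳ_h = 420·265.2 + 900·342.9 + 740·422.8 + 520·60.6 = 764378.0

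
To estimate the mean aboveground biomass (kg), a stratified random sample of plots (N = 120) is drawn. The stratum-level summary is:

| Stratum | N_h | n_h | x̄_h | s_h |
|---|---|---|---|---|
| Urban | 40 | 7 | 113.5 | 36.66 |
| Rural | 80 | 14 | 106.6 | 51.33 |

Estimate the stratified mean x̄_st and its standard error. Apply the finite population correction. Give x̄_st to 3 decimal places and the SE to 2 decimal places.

x̄_st ≈ 108.900, SE ≈ 9.31

x̄_st = Σ W_h x̄_h = (40·113.5 + 80·106.6)/120 = 108.90000
V̂(x̄_st) = Σ W_h² (1 − n_h/N_h) s_h²/n_h, with W_h = N_h/N and N = 120:
  stratum Urban: (40/120)²·(1 − 7/40)·36.66²/7 = 17.5994
  stratum Rural: (80/120)²·(1 − 14/80)·51.33²/14 = 69.0059
V̂(x̄_st) = 86.6053
SE(x̄_st) = √86.6053 = 9.3062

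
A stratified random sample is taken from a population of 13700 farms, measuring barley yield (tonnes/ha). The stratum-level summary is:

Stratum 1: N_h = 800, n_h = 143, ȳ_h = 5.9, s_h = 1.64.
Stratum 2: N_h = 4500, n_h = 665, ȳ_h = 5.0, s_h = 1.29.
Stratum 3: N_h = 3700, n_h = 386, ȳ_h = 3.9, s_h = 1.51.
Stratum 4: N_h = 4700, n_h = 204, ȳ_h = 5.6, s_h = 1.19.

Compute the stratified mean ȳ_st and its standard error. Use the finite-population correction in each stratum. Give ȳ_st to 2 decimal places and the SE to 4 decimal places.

ȳ_st ≈ 4.96, SE ≈ 0.0381

ȳ_st = Σ W_h ȳ_h = (800·5.9 + 4500·5.0 + 3700·3.9 + 4700·5.6)/13700 = 4.96131
V̂(ȳ_st) = Σ W_h² (1 − n_h/N_h) s_h²/n_h, with W_h = N_h/N and N = 13700:
  stratum 1: (800/13700)²·(1 − 143/800)·1.64²/143 = 5.26703e-05
  stratum 2: (4500/13700)²·(1 − 665/4500)·1.29²/665 = 0.000230088
  stratum 3: (3700/13700)²·(1 − 386/3700)·1.51²/386 = 0.000385904
  stratum 4: (4700/13700)²·(1 − 204/4700)·1.19²/204 = 0.000781532
V̂(ȳ_st) = 0.00145019
SE(ȳ_st) = √0.00145019 = 0.0380814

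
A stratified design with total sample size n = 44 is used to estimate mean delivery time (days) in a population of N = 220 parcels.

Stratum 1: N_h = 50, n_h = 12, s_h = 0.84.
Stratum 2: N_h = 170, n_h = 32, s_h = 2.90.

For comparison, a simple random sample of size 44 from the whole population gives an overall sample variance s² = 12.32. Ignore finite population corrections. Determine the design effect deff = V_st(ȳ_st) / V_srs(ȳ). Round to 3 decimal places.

V̂(ȳ_st) = Σ W_h² s_h²/n_h, with W_h = N_h/N and N = 220:
  stratum 1: (50/220)²·0.84²/12 = 0.00303719
  stratum 2: (170/220)²·2.90²/32 = 0.156927
V_st = 0.159964
V_srs = s²/n = 12.32/44 = 0.28
deff = V_st / V_srs = 0.159964/0.28 = 0.5713

deff ≈ 0.571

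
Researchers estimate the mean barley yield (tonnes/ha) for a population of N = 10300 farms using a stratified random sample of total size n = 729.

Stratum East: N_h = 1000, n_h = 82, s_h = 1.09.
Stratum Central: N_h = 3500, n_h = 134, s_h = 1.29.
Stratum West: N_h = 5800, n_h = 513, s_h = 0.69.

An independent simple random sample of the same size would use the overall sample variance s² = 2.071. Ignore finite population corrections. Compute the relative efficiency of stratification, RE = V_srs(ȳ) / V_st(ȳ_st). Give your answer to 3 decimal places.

RE ≈ 1.523

V̂(ȳ_st) = Σ W_h² s_h²/n_h, with W_h = N_h/N and N = 10300:
  stratum East: (1000/10300)²·1.09²/82 = 0.000136573
  stratum Central: (3500/10300)²·1.29²/134 = 0.00143396
  stratum West: (5800/10300)²·0.69²/513 = 0.000294281
V_st = 0.00186481
V_srs = s²/n = 2.071/729 = 0.00284088
Relative efficiency = V_srs / V_st = 0.00284088/0.00186481 = 1.5234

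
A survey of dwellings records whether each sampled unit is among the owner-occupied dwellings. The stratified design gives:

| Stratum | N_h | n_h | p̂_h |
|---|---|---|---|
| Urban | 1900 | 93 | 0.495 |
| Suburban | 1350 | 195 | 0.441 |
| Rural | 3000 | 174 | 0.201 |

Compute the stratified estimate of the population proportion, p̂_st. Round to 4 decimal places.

p̂_st ≈ 0.3422

N = 6250; stratum weights W_h = N_h/N.
p̂_st = Σ W_h p̂_h = (1900·0.495 + 1350·0.441 + 3000·0.201)/6250 = 0.34222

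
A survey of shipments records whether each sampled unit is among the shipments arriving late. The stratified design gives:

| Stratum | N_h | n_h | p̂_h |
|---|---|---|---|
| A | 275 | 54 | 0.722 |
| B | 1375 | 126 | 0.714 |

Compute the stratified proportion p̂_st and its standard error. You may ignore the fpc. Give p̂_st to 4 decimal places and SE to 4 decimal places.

N = 1650; stratum weights W_h = N_h/N.
p̂_st = Σ W_h p̂_h = (275·0.722 + 1375·0.714)/1650 = 0.71533
V̂(p̂_st) = Σ W_h² p̂_h(1−p̂_h)/(n_h−1):
  stratum A: (275/1650)²·0.722·0.278/53 = 0.000105197
  stratum B: (1375/1650)²·0.714·0.286/125 = 0.00113447
V̂(p̂_st) = 0.00123966; SE = √V̂ = 0.0352089

p̂_st ≈ 0.7153, SE ≈ 0.0352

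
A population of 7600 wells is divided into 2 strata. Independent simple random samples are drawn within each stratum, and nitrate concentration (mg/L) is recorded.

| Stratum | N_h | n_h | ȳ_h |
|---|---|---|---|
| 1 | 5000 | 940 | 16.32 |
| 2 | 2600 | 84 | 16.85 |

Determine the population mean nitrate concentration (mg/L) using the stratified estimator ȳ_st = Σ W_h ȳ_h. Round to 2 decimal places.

ȳ_st ≈ 16.50

N = Σ N_h = 7600. Stratum weights W_h = N_h/N.
ȳ_st = (5000·16.32 + 2600·16.85) / 7600 = 16.5013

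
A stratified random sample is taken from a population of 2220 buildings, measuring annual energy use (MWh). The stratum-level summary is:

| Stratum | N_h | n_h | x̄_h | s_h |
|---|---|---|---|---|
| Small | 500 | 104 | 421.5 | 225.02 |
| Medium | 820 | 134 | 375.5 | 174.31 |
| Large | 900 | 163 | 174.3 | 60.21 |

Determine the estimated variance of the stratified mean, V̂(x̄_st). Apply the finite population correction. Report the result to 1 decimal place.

V̂(x̄_st) = Σ W_h² (1 − n_h/N_h) s_h²/n_h, with W_h = N_h/N and N = 2220:
  stratum Small: (500/2220)²·(1 − 104/500)·225.02²/104 = 19.56
  stratum Medium: (820/2220)²·(1 − 134/820)·174.31²/134 = 25.8805
  stratum Large: (900/2220)²·(1 − 163/900)·60.21²/163 = 2.99332
V̂(x̄_st) = 48.4337

V̂(x̄_st) ≈ 48.4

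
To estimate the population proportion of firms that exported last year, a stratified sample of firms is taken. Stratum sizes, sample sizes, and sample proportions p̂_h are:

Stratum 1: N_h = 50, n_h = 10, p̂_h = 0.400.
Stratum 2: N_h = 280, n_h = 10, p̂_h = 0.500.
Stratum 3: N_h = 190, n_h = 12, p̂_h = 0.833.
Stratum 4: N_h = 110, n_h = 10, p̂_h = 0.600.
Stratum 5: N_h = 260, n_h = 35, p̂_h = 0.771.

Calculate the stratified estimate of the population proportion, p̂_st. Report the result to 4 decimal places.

p̂_st ≈ 0.6570

N = 890; stratum weights W_h = N_h/N.
p̂_st = Σ W_h p̂_h = (50·0.400 + 280·0.500 + 190·0.833 + 110·0.600 + 260·0.771)/890 = 0.65700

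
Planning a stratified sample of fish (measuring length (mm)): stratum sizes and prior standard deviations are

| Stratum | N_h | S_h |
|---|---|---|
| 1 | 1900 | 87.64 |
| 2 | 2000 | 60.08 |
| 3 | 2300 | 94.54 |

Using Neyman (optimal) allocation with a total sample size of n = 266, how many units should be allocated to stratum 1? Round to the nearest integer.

Neyman allocation: n_h = n · N_h S_h / Σ N_i S_i, with n = 266.
  stratum 1: N_h·S_h = 1900·87.64 = 166516.00
  stratum 2: N_h·S_h = 2000·60.08 = 120160.00
  stratum 3: N_h·S_h = 2300·94.54 = 217442.00
Σ N_h S_h = 504118.00
n for stratum 1 = 266·166516.00/504118.00 = 87.863 → 88

88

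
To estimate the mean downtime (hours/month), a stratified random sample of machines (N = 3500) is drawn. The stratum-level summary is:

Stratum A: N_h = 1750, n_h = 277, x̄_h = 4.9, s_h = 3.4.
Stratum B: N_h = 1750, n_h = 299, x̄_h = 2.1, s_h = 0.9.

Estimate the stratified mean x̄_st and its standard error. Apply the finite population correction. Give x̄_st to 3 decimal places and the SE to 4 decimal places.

x̄_st ≈ 3.500, SE ≈ 0.0967

x̄_st = Σ W_h x̄_h = (1750·4.9 + 1750·2.1)/3500 = 3.50000
V̂(x̄_st) = Σ W_h² (1 − n_h/N_h) s_h²/n_h, with W_h = N_h/N and N = 3500:
  stratum A: (1750/3500)²·(1 − 277/1750)·3.4²/277 = 0.00878178
  stratum B: (1750/3500)²·(1 − 299/1750)·0.9²/299 = 0.000561543
V̂(x̄_st) = 0.00934333
SE(x̄_st) = √0.00934333 = 0.0966609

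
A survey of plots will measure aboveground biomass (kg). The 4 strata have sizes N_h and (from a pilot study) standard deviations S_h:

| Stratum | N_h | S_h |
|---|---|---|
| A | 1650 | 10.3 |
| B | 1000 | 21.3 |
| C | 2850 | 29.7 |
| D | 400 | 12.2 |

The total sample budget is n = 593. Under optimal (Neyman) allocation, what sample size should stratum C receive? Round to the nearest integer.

393

Neyman allocation: n_h = n · N_h S_h / Σ N_i S_i, with n = 593.
  stratum A: N_h·S_h = 1650·10.3 = 16995.00
  stratum B: N_h·S_h = 1000·21.3 = 21300.00
  stratum C: N_h·S_h = 2850·29.7 = 84645.00
  stratum D: N_h·S_h = 400·12.2 = 4880.00
Σ N_h S_h = 127820.00
n for stratum C = 593·84645.00/127820.00 = 392.697 → 393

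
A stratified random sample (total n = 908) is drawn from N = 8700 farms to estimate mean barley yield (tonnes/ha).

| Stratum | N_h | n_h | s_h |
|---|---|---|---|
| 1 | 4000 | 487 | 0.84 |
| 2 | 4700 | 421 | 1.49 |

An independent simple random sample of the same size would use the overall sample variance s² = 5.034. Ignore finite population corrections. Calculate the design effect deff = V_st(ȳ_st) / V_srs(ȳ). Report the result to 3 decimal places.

deff ≈ 0.333

V̂(ȳ_st) = Σ W_h² s_h²/n_h, with W_h = N_h/N and N = 8700:
  stratum 1: (4000/8700)²·0.84²/487 = 0.000306275
  stratum 2: (4700/8700)²·1.49²/421 = 0.00153903
V_st = 0.00184531
V_srs = s²/n = 5.034/908 = 0.00554405
deff = V_st / V_srs = 0.00184531/0.00554405 = 0.3328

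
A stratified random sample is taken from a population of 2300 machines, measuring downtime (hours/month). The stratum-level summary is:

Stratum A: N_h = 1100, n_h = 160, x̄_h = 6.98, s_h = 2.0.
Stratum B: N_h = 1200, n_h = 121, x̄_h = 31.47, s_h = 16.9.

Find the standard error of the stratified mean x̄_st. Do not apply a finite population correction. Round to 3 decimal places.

SE(x̄_st) ≈ 0.805

V̂(x̄_st) = Σ W_h² s_h²/n_h, with W_h = N_h/N and N = 2300:
  stratum A: (1100/2300)²·2.0²/160 = 0.00571834
  stratum B: (1200/2300)²·16.9²/121 = 0.642532
V̂(x̄_st) = 0.64825
SE(x̄_st) = √0.64825 = 0.80514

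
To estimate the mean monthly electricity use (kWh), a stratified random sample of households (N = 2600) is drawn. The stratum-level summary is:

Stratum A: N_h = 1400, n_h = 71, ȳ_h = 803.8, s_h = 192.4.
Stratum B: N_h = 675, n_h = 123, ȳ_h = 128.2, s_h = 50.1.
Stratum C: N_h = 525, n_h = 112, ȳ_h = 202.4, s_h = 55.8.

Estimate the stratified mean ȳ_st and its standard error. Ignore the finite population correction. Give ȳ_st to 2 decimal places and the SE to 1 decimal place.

ȳ_st ≈ 506.97, SE ≈ 12.4

ȳ_st = Σ W_h ȳ_h = (1400·803.8 + 675·128.2 + 525·202.4)/2600 = 506.96731
V̂(ȳ_st) = Σ W_h² s_h²/n_h, with W_h = N_h/N and N = 2600:
  stratum A: (1400/2600)²·192.4²/71 = 151.168
  stratum B: (675/2600)²·50.1²/123 = 1.37541
  stratum C: (525/2600)²·55.8²/112 = 1.1335
V̂(ȳ_st) = 153.677
SE(ȳ_st) = √153.677 = 12.3967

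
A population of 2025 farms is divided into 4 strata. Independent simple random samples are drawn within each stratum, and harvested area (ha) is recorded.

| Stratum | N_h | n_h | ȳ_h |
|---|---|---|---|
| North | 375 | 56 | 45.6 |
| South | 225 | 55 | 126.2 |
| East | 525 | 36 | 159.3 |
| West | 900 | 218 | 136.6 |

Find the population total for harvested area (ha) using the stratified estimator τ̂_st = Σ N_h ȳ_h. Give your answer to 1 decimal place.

τ̂_st ≈ 252067.5

τ̂_st = Σ N_h ȳ_h = 375·45.6 + 225·126.2 + 525·159.3 + 900·136.6 = 252067.5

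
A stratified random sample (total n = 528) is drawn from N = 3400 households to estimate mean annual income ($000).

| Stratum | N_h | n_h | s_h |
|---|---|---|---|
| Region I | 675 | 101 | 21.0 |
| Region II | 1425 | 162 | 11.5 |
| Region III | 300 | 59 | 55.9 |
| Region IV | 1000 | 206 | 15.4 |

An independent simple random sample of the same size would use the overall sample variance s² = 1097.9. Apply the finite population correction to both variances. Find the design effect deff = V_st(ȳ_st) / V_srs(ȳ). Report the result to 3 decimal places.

deff ≈ 0.389

V̂(ȳ_st) = Σ W_h² (1 − n_h/N_h) s_h²/n_h, with W_h = N_h/N and N = 3400:
  stratum Region I: (675/3400)²·(1 − 101/675)·21.0²/101 = 0.146344
  stratum Region II: (1425/3400)²·(1 − 162/1425)·11.5²/162 = 0.127099
  stratum Region III: (300/3400)²·(1 − 59/300)·55.9²/59 = 0.331247
  stratum Region IV: (1000/3400)²·(1 − 206/1000)·15.4²/206 = 0.0790746
V_st = 0.683764
V_srs = (1 − 528/3400)·1097.9/528 = 1.75644
deff = V_st / V_srs = 0.683764/1.75644 = 0.3893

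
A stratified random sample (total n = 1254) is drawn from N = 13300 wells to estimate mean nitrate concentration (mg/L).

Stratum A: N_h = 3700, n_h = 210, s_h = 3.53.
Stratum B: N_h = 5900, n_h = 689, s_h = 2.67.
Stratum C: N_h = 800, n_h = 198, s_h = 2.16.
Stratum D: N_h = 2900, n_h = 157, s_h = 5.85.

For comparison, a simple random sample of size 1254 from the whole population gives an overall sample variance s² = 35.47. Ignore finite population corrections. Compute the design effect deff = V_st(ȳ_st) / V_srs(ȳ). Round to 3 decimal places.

V̂(ȳ_st) = Σ W_h² s_h²/n_h, with W_h = N_h/N and N = 13300:
  stratum A: (3700/13300)²·3.53²/210 = 0.0045923
  stratum B: (5900/13300)²·2.67²/689 = 0.00203612
  stratum C: (800/13300)²·2.16²/198 = 8.52548e-05
  stratum D: (2900/13300)²·5.85²/157 = 0.0103635
V_st = 0.0170771
V_srs = s²/n = 35.47/1254 = 0.0282855
deff = V_st / V_srs = 0.0170771/0.0282855 = 0.6037

deff ≈ 0.604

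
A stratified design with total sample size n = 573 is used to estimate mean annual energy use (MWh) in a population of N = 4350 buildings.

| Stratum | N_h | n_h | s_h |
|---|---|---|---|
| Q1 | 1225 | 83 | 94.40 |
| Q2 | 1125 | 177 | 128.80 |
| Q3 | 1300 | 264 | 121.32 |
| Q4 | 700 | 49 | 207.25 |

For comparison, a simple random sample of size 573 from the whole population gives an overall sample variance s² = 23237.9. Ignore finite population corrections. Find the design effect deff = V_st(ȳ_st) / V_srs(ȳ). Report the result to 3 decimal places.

deff ≈ 1.047

V̂(ȳ_st) = Σ W_h² s_h²/n_h, with W_h = N_h/N and N = 4350:
  stratum Q1: (1225/4350)²·94.40²/83 = 8.51451
  stratum Q2: (1125/4350)²·128.80²/177 = 6.26881
  stratum Q3: (1300/4350)²·121.32²/264 = 4.97931
  stratum Q4: (700/4350)²·207.25²/49 = 22.6992
V_st = 42.4618
V_srs = s²/n = 23237.9/573 = 40.5548
deff = V_st / V_srs = 42.4618/40.5548 = 1.0470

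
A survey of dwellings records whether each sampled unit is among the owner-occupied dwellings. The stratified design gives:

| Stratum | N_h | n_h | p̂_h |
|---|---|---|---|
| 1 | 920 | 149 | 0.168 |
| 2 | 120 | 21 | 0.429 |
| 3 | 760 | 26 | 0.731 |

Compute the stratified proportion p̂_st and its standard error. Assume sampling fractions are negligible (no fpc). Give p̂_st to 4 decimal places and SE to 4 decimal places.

p̂_st ≈ 0.4231, SE ≈ 0.0413

N = 1800; stratum weights W_h = N_h/N.
p̂_st = Σ W_h p̂_h = (920·0.168 + 120·0.429 + 760·0.731)/1800 = 0.42311
V̂(p̂_st) = Σ W_h² p̂_h(1−p̂_h)/(n_h−1):
  stratum 1: (920/1800)²·0.168·0.832/148 = 0.000246718
  stratum 2: (120/1800)²·0.429·0.571/20 = 5.44353e-05
  stratum 3: (760/1800)²·0.731·0.269/25 = 0.00140221
V̂(p̂_st) = 0.00170336; SE = √V̂ = 0.0412718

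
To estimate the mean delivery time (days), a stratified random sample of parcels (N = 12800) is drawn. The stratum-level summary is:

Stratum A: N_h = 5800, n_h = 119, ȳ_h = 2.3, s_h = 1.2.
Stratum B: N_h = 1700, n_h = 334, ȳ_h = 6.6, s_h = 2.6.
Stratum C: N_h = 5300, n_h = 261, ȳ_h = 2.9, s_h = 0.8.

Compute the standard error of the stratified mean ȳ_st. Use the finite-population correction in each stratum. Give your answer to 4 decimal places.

SE(ȳ_st) ≈ 0.0559

V̂(ȳ_st) = Σ W_h² (1 − n_h/N_h) s_h²/n_h, with W_h = N_h/N and N = 12800:
  stratum A: (5800/12800)²·(1 − 119/5800)·1.2²/119 = 0.0024336
  stratum B: (1700/12800)²·(1 − 334/1700)·2.6²/334 = 0.000286867
  stratum C: (5300/12800)²·(1 − 261/5300)·0.8²/261 = 0.000399705
V̂(ȳ_st) = 0.00312017
SE(ȳ_st) = √0.00312017 = 0.0558585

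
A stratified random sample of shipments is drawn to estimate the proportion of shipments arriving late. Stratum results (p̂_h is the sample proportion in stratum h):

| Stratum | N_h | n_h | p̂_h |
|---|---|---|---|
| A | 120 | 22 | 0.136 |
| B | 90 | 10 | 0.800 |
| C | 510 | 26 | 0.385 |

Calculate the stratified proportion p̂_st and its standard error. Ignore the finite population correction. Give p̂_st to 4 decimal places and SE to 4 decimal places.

p̂_st ≈ 0.3954, SE ≈ 0.0720

N = 720; stratum weights W_h = N_h/N.
p̂_st = Σ W_h p̂_h = (120·0.136 + 90·0.800 + 510·0.385)/720 = 0.39538
V̂(p̂_st) = Σ W_h² p̂_h(1−p̂_h)/(n_h−1):
  stratum A: (120/720)²·0.136·0.864/21 = 0.000155429
  stratum B: (90/720)²·0.800·0.200/9 = 0.000277778
  stratum C: (510/720)²·0.385·0.615/25 = 0.00475194
V̂(p̂_st) = 0.00518515; SE = √V̂ = 0.072008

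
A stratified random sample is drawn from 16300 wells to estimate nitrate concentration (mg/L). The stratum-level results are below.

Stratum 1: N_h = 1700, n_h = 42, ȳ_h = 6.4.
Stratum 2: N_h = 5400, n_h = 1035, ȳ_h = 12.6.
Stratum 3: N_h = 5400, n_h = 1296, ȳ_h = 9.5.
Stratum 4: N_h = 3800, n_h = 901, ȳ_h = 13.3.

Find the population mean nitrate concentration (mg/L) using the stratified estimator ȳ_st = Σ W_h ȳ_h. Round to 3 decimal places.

ȳ_st ≈ 11.090

N = Σ N_h = 16300. Stratum weights W_h = N_h/N.
ȳ_st = (1700·6.4 + 5400·12.6 + 5400·9.5 + 3800·13.3) / 16300 = 11.08957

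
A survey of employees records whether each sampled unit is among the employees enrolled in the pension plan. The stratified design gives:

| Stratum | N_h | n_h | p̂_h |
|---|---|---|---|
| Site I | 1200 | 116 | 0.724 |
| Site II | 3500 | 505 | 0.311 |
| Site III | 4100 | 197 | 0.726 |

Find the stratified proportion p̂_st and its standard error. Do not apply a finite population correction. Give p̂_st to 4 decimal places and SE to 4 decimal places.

N = 8800; stratum weights W_h = N_h/N.
p̂_st = Σ W_h p̂_h = (1200·0.724 + 3500·0.311 + 4100·0.726)/8800 = 0.56067
V̂(p̂_st) = Σ W_h² p̂_h(1−p̂_h)/(n_h−1):
  stratum Site I: (1200/8800)²·0.724·0.276/115 = 3.23107e-05
  stratum Site II: (3500/8800)²·0.311·0.689/504 = 6.72543e-05
  stratum Site III: (4100/8800)²·0.726·0.274/196 = 0.00022031
V̂(p̂_st) = 0.000319875; SE = √V̂ = 0.017885

p̂_st ≈ 0.5607, SE ≈ 0.0179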